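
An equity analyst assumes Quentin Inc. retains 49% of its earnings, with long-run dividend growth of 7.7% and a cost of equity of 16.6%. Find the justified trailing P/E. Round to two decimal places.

6.17

Payout ratio b = 1 − 0.49 = 0.51.
Justified trailing P/E = b(1+g)/(r−g) = 0.51×(1+0.077)/(0.166−0.077) = 6.1716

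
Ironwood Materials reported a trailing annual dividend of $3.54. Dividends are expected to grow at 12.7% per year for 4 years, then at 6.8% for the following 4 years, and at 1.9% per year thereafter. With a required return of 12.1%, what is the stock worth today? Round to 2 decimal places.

Three-stage DDM. Project D₁…D_8; terminal Gordon value at t=8 with g = 0.019; discount at r = 0.121.
D_1 = 3.9896
D_2 = 4.4963
D_3 = 5.0673
D_4 = 5.7108
D_5 = 6.0992
D_6 = 6.5139
D_7 = 6.9569
D_8 = 7.4299
TV_8 = 7.5711/(0.121−0.019) = 74.2263
P₀ = Σ Dₜ/(1+r)ᵗ + TV_8/(1+r)^8 = 56.9507

$56.95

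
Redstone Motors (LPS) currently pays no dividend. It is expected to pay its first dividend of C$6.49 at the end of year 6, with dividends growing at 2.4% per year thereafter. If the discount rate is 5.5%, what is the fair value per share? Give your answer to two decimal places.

Deferred-dividend DDM. At t=5 the remaining stream is a growing perpetuity with first payment D_6 = 6.49.
V_5 = D_6/(r−g) = 6.49/(0.055−0.024) = 209.3548
P₀ = V_5/(1+r)^5 = 209.3548/(1+0.055)^5 = 160.1846

C$160.18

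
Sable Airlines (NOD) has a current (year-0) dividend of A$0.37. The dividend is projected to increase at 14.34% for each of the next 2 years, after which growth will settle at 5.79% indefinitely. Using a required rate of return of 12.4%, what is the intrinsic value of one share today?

A$6.89

Two-stage DDM. Project D₁…D_2 at 0.1434, terminal growth 0.0579, discount at r = 0.124.
D_1 = 0.4231
D_2 = 0.4837
Terminal value at t=2: TV = D_3/(r−g) = 0.5117/(0.124−0.0579) = 7.7418
P₀ = 0.4231/(1+0.124)^1 + 0.4837/(1+0.124)^2 + 7.7418/(1+0.124)^2 = 6.8871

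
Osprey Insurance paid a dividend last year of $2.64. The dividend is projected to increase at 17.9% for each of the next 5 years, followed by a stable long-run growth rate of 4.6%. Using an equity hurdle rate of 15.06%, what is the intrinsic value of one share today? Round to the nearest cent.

$44.03

Two-stage DDM. Project D₁…D_5 at 0.179, terminal growth 0.046, discount at r = 0.1506.
D_1 = 3.1126
D_2 = 3.6697
D_3 = 4.3266
D_4 = 5.1010
D_5 = 6.0141
Terminal value at t=5: TV = D_6/(r−g) = 6.2908/(0.1506−0.046) = 60.1413
P₀ = 3.1126/(1+0.1506)^1 + 3.6697/(1+0.1506)^2 + 4.3266/(1+0.1506)^3 + 5.1010/(1+0.1506)^4 + 6.0141/(1+0.1506)^5 + 60.1413/(1+0.1506)^5 = 44.0332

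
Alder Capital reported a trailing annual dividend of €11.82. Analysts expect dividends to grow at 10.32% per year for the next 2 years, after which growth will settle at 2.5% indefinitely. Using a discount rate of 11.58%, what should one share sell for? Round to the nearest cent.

Two-stage DDM. Project D₁…D_2 at 0.1032, terminal growth 0.025, discount at r = 0.1158.
D_1 = 13.0398
D_2 = 14.3855
Terminal value at t=2: TV = D_3/(r−g) = 14.7452/(0.1158−0.025) = 162.3918
P₀ = 13.0398/(1+0.1158)^1 + 14.3855/(1+0.1158)^2 + 162.3918/(1+0.1158)^2 = 153.6752

€153.68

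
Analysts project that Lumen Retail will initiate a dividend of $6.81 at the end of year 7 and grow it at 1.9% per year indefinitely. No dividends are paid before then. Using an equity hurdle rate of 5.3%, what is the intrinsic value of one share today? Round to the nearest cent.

Deferred-dividend DDM. At t=6 the remaining stream is a growing perpetuity with first payment D_7 = 6.81.
V_6 = D_7/(r−g) = 6.81/(0.053−0.019) = 200.2941
P₀ = V_6/(1+r)^6 = 200.2941/(1+0.053)^6 = 146.9258

$146.93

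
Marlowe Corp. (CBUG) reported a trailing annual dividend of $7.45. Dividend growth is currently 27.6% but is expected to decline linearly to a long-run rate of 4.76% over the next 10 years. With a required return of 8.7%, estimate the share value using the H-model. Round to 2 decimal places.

$414.02

H-model: P₀ = D₀[(1+g_L) + H(g_S−g_L)]/(r−g_L), with H = 10/2 = 5.
P₀ = 7.45 × [(1+0.0476) + 5×(0.276−0.0476)] / (0.087−0.0476)
   = 7.45 × 2.1896 / 0.0394 = 414.0234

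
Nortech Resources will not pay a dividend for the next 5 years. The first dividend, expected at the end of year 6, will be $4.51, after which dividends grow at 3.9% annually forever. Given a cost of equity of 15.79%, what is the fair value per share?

Deferred-dividend DDM. At t=5 the remaining stream is a growing perpetuity with first payment D_6 = 4.51.
V_5 = D_6/(r−g) = 4.51/(0.1579−0.039) = 37.9310
P₀ = V_5/(1+r)^5 = 37.9310/(1+0.1579)^5 = 18.2238

$18.22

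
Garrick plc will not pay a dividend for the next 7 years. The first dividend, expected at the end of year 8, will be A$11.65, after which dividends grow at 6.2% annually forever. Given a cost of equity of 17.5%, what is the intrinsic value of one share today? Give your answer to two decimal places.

A$33.34

Deferred-dividend DDM. At t=7 the remaining stream is a growing perpetuity with first payment D_8 = 11.65.
V_7 = D_8/(r−g) = 11.65/(0.175−0.062) = 103.0973
P₀ = V_7/(1+r)^7 = 103.0973/(1+0.175)^7 = 33.3413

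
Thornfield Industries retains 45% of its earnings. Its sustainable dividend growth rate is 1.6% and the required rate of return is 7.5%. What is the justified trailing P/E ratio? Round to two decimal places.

9.47

Payout ratio b = 1 − 0.45 = 0.55.
Justified trailing P/E = b(1+g)/(r−g) = 0.55×(1+0.016)/(0.075−0.016) = 9.4712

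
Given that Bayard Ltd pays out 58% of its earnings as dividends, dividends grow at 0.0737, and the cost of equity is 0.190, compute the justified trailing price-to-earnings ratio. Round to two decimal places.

Justified trailing P/E = b(1+g)/(r−g) = 0.58×(1+0.0737)/(0.19−0.0737) = 5.3547

5.35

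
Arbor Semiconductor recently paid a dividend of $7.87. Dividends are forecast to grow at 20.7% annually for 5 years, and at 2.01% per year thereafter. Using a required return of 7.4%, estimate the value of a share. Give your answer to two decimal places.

$323.64

Two-stage DDM. Project D₁…D_5 at 0.207, terminal growth 0.0201, discount at r = 0.074.
D_1 = 9.4991
D_2 = 11.4654
D_3 = 13.8387
D_4 = 16.7034
D_5 = 20.1610
Terminal value at t=5: TV = D_6/(r−g) = 20.5662/(0.074−0.0201) = 381.5620
P₀ = 9.4991/(1+0.074)^1 + 11.4654/(1+0.074)^2 + 13.8387/(1+0.074)^3 + 16.7034/(1+0.074)^4 + 20.1610/(1+0.074)^5 + 381.5620/(1+0.074)^5 = 323.6381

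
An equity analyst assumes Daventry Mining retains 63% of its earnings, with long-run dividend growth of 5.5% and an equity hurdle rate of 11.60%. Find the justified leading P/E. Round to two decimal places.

6.07

Payout ratio b = 1 − 0.63 = 0.37.
Justified leading P/E = b/(r−g) = 0.37/(0.116−0.055) = 6.0656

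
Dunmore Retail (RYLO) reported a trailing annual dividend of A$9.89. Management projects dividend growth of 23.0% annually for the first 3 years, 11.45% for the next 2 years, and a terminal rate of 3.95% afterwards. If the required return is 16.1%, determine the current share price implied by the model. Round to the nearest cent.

Three-stage DDM. Project D₁…D_5; terminal Gordon value at t=5 with g = 0.0395; discount at r = 0.161.
D_1 = 12.1647
D_2 = 14.9626
D_3 = 18.4040
D_4 = 20.5112
D_5 = 22.8598
TV_5 = 23.7627/(0.161−0.0395) = 195.5780
P₀ = Σ Dₜ/(1+r)ᵗ + TV_5/(1+r)^5 = 148.1816

A$148.18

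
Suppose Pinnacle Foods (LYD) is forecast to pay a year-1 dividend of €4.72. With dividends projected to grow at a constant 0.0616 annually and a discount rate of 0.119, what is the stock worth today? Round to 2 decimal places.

€82.23

Gordon growth model: P₀ = D₁/(r − g), with D₁ = 4.72 given directly.
P₀ = 4.7200 / (0.119 − 0.0616) = 4.7200 / 0.0574 = 82.2300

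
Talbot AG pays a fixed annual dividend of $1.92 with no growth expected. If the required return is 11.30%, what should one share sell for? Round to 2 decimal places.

Zero-growth DDM (perpetuity): P₀ = D/r = 1.92 / 0.113 = 16.9912

$16.99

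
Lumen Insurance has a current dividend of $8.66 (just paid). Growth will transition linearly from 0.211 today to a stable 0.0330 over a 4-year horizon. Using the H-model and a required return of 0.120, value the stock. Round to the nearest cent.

$138.26

H-model: P₀ = D₀[(1+g_L) + H(g_S−g_L)]/(r−g_L), with H = 4/2 = 2.
P₀ = 8.66 × [(1+0.033) + 2×(0.211−0.033)] / (0.12−0.033)
   = 8.66 × 1.3890 / 0.087 = 138.2614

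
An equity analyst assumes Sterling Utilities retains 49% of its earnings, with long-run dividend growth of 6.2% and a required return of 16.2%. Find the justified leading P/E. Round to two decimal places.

5.10

Payout ratio b = 1 − 0.49 = 0.51.
Justified leading P/E = b/(r−g) = 0.51/(0.162−0.062) = 5.1000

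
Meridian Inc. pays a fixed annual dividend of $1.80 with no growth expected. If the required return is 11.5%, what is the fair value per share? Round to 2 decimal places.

$15.65

Zero-growth DDM (perpetuity): P₀ = D/r = 1.80 / 0.115 = 15.6522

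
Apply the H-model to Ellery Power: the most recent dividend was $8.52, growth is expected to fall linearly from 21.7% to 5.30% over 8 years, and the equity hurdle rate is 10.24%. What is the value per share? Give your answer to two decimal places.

$294.75

H-model: P₀ = D₀[(1+g_L) + H(g_S−g_L)]/(r−g_L), with H = 8/2 = 4.
P₀ = 8.52 × [(1+0.053) + 4×(0.217−0.053)] / (0.1024−0.053)
   = 8.52 × 1.7090 / 0.0494 = 294.7506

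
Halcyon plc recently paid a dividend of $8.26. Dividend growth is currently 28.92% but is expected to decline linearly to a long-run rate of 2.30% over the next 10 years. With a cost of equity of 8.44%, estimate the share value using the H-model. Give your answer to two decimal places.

H-model: P₀ = D₀[(1+g_L) + H(g_S−g_L)]/(r−g_L), with H = 10/2 = 5.
P₀ = 8.26 × [(1+0.023) + 5×(0.2892−0.023)] / (0.0844−0.023)
   = 8.26 × 2.3540 / 0.0614 = 316.6782

$316.68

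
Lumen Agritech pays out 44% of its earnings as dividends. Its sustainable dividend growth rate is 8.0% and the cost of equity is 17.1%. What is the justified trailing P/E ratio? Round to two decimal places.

Justified trailing P/E = b(1+g)/(r−g) = 0.44×(1+0.08)/(0.171−0.08) = 5.2220

5.22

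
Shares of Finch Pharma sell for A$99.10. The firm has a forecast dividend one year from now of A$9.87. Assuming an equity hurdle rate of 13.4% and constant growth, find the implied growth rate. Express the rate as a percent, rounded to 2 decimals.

From P₀ = D₁/(r − g), the implied growth is g = r − D₁/P₀.
g = 0.134 − 9.87/99.10 = 0.134 − 0.09960 = 0.03440

3.44%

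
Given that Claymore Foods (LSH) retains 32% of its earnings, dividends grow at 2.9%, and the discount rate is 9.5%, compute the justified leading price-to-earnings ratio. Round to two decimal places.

10.30

Payout ratio b = 1 − 0.32 = 0.68.
Justified leading P/E = b/(r−g) = 0.68/(0.095−0.029) = 10.3030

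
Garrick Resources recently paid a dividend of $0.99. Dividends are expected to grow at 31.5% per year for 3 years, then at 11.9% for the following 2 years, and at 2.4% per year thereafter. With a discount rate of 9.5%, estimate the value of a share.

$33.70

Three-stage DDM. Project D₁…D_5; terminal Gordon value at t=5 with g = 0.024; discount at r = 0.095.
D_1 = 1.3018
D_2 = 1.7119
D_3 = 2.2512
D_4 = 2.5191
D_5 = 2.8189
TV_5 = 2.8865/(0.095−0.024) = 40.6550
P₀ = Σ Dₜ/(1+r)ᵗ + TV_5/(1+r)^5 = 33.6993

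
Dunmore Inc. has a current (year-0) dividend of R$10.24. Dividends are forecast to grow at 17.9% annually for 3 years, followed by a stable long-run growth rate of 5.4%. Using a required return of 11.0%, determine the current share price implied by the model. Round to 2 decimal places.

R$265.65

Two-stage DDM. Project D₁…D_3 at 0.179, terminal growth 0.054, discount at r = 0.11.
D_1 = 12.0730
D_2 = 14.2340
D_3 = 16.7819
Terminal value at t=3: TV = D_4/(r−g) = 17.6881/(0.11−0.054) = 315.8595
P₀ = 12.0730/(1+0.11)^1 + 14.2340/(1+0.11)^2 + 16.7819/(1+0.11)^3 + 315.8595/(1+0.11)^3 = 265.6537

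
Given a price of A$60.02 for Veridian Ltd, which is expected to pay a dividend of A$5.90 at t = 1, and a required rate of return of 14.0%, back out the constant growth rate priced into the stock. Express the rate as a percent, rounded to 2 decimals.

4.17%

From P₀ = D₁/(r − g), the implied growth is g = r − D₁/P₀.
g = 0.14 − 5.90/60.02 = 0.14 − 0.09830 = 0.04170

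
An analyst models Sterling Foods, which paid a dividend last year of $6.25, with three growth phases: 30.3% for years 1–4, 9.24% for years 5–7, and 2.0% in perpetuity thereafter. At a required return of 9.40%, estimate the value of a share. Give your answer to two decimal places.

$249.67

Three-stage DDM. Project D₁…D_7; terminal Gordon value at t=7 with g = 0.02; discount at r = 0.094.
D_1 = 8.1437
D_2 = 10.6113
D_3 = 13.8265
D_4 = 18.0160
D_5 = 19.6806
D_6 = 21.4991
D_7 = 23.4857
TV_7 = 23.9554/(0.094−0.02) = 323.7212
P₀ = Σ Dₜ/(1+r)ᵗ + TV_7/(1+r)^7 = 249.6728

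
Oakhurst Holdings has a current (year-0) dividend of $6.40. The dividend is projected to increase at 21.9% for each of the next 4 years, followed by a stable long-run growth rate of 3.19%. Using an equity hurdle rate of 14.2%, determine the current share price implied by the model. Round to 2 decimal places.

$108.09

Two-stage DDM. Project D₁…D_4 at 0.219, terminal growth 0.0319, discount at r = 0.142.
D_1 = 7.8016
D_2 = 9.5102
D_3 = 11.5929
D_4 = 14.1317
Terminal value at t=4: TV = D_5/(r−g) = 14.5825/(0.142−0.0319) = 132.4479
P₀ = 7.8016/(1+0.142)^1 + 9.5102/(1+0.142)^2 + 11.5929/(1+0.142)^3 + 14.1317/(1+0.142)^4 + 132.4479/(1+0.142)^4 = 108.0880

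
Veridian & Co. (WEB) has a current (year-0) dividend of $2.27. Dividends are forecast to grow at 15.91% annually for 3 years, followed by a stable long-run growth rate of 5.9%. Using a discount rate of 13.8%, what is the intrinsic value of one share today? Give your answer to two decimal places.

$39.22

Two-stage DDM. Project D₁…D_3 at 0.1591, terminal growth 0.059, discount at r = 0.138.
D_1 = 2.6312
D_2 = 3.0498
D_3 = 3.5350
Terminal value at t=3: TV = D_4/(r−g) = 3.7436/(0.138−0.059) = 47.3868
P₀ = 2.6312/(1+0.138)^1 + 3.0498/(1+0.138)^2 + 3.5350/(1+0.138)^3 + 47.3868/(1+0.138)^3 = 39.2193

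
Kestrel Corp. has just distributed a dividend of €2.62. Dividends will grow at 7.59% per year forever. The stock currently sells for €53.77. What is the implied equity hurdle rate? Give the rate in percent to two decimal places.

12.83%

Rearranging the constant-growth DDM: r = D₁/P₀ + g.
D₁ = 2.62 × (1 + 0.0759) = 2.8189.
r = 2.8189 / 53.77 + 0.0759 = 0.05242 + 0.0759 = 0.12832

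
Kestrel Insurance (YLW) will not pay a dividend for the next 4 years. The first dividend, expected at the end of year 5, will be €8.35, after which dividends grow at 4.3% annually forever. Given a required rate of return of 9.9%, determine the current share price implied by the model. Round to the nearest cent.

Deferred-dividend DDM. At t=4 the remaining stream is a growing perpetuity with first payment D_5 = 8.35.
V_4 = D_5/(r−g) = 8.35/(0.099−0.043) = 149.1071
P₀ = V_4/(1+r)^4 = 149.1071/(1+0.099)^4 = 102.2134

€102.21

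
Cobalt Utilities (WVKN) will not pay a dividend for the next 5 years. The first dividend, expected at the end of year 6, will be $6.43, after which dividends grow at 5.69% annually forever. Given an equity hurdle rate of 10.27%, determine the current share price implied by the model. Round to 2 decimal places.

$86.11

Deferred-dividend DDM. At t=5 the remaining stream is a growing perpetuity with first payment D_6 = 6.43.
V_5 = D_6/(r−g) = 6.43/(0.1027−0.0569) = 140.3930
P₀ = V_5/(1+r)^5 = 140.3930/(1+0.1027)^5 = 86.1110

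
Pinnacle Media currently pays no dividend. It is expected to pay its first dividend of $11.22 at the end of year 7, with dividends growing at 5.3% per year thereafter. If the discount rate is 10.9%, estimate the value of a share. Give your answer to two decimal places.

Deferred-dividend DDM. At t=6 the remaining stream is a growing perpetuity with first payment D_7 = 11.22.
V_6 = D_7/(r−g) = 11.22/(0.109−0.053) = 200.3571
P₀ = V_6/(1+r)^6 = 200.3571/(1+0.109)^6 = 107.7000

$107.70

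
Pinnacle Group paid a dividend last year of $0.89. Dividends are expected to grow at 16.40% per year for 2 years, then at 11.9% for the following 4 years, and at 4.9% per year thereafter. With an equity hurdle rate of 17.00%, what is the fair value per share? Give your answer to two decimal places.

Three-stage DDM. Project D₁…D_6; terminal Gordon value at t=6 with g = 0.049; discount at r = 0.17.
D_1 = 1.0360
D_2 = 1.2059
D_3 = 1.3494
D_4 = 1.5099
D_5 = 1.6896
D_6 = 1.8907
TV_6 = 1.9833/(0.17−0.049) = 16.3910
P₀ = Σ Dₜ/(1+r)ᵗ + TV_6/(1+r)^6 = 11.3122

$11.31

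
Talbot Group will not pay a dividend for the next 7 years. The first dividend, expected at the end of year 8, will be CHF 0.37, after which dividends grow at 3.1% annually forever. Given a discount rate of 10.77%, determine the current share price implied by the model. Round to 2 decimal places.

Deferred-dividend DDM. At t=7 the remaining stream is a growing perpetuity with first payment D_8 = 0.37.
V_7 = D_8/(r−g) = 0.37/(0.1077−0.031) = 4.8240
P₀ = V_7/(1+r)^7 = 4.8240/(1+0.1077)^7 = 2.3575

CHF 2.36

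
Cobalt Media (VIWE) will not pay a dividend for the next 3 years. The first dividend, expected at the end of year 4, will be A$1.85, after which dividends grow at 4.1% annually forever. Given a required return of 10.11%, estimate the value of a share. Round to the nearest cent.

Deferred-dividend DDM. At t=3 the remaining stream is a growing perpetuity with first payment D_4 = 1.85.
V_3 = D_4/(r−g) = 1.85/(0.1011−0.041) = 30.7820
P₀ = V_3/(1+r)^3 = 30.7820/(1+0.1011)^3 = 23.0578

A$23.06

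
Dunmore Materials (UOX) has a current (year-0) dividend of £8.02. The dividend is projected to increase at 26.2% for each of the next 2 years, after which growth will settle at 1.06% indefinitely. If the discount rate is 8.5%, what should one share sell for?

£167.56

Two-stage DDM. Project D₁…D_2 at 0.262, terminal growth 0.0106, discount at r = 0.085.
D_1 = 10.1212
D_2 = 12.7730
Terminal value at t=2: TV = D_3/(r−g) = 12.9084/(0.085−0.0106) = 173.5000
P₀ = 10.1212/(1+0.085)^1 + 12.7730/(1+0.085)^2 + 173.5000/(1+0.085)^2 = 167.5589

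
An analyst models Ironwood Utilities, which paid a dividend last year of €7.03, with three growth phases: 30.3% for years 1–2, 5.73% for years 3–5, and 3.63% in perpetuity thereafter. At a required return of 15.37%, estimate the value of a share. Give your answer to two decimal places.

€100.48

Three-stage DDM. Project D₁…D_5; terminal Gordon value at t=5 with g = 0.0363; discount at r = 0.1537.
D_1 = 9.1601
D_2 = 11.9356
D_3 = 12.6195
D_4 = 13.3426
D_5 = 14.1071
TV_5 = 14.6192/(0.1537−0.0363) = 124.5249
P₀ = Σ Dₜ/(1+r)ᵗ + TV_5/(1+r)^5 = 100.4827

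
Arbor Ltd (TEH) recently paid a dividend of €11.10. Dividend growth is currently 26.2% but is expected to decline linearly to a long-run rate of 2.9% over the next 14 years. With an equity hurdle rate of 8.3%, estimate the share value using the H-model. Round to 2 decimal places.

€546.78

H-model: P₀ = D₀[(1+g_L) + H(g_S−g_L)]/(r−g_L), with H = 14/2 = 7.
P₀ = 11.10 × [(1+0.029) + 7×(0.262−0.029)] / (0.083−0.029)
   = 11.10 × 2.6600 / 0.054 = 546.7778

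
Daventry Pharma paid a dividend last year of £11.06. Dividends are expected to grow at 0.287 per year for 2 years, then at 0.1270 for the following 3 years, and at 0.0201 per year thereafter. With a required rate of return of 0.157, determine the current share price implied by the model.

£159.19

Three-stage DDM. Project D₁…D_5; terminal Gordon value at t=5 with g = 0.0201; discount at r = 0.157.
D_1 = 14.2342
D_2 = 18.3194
D_3 = 20.6460
D_4 = 23.2681
D_5 = 26.2231
TV_5 = 26.7502/(0.157−0.0201) = 195.3994
P₀ = Σ Dₜ/(1+r)ᵗ + TV_5/(1+r)^5 = 159.1949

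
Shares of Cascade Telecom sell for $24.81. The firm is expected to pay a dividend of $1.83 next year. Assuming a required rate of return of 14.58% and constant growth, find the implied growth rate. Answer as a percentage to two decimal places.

From P₀ = D₁/(r − g), the implied growth is g = r − D₁/P₀.
g = 0.1458 − 1.83/24.81 = 0.1458 − 0.07376 = 0.07204

7.20%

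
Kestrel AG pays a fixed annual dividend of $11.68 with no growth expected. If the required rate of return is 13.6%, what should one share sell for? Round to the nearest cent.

Zero-growth DDM (perpetuity): P₀ = D/r = 11.68 / 0.136 = 85.8824

$85.88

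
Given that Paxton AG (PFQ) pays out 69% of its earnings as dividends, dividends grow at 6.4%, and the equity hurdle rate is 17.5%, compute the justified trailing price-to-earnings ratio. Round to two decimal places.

Justified trailing P/E = b(1+g)/(r−g) = 0.69×(1+0.064)/(0.175−0.064) = 6.6141

6.61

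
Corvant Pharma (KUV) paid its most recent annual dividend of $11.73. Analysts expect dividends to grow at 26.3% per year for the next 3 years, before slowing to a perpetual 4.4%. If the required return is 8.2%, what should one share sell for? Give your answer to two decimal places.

Two-stage DDM. Project D₁…D_3 at 0.263, terminal growth 0.044, discount at r = 0.082.
D_1 = 14.8150
D_2 = 18.7113
D_3 = 23.6324
Terminal value at t=3: TV = D_4/(r−g) = 24.6722/(0.082−0.044) = 649.2694
P₀ = 14.8150/(1+0.082)^1 + 18.7113/(1+0.082)^2 + 23.6324/(1+0.082)^3 + 649.2694/(1+0.082)^3 = 560.8895

$560.89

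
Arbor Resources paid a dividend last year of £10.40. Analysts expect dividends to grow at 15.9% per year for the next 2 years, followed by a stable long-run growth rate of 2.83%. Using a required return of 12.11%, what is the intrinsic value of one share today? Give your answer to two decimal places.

£145.03

Two-stage DDM. Project D₁…D_2 at 0.159, terminal growth 0.0283, discount at r = 0.1211.
D_1 = 12.0536
D_2 = 13.9701
Terminal value at t=2: TV = D_3/(r−g) = 14.3655/(0.1211−0.0283) = 154.8004
P₀ = 12.0536/(1+0.1211)^1 + 13.9701/(1+0.1211)^2 + 154.8004/(1+0.1211)^2 = 145.0305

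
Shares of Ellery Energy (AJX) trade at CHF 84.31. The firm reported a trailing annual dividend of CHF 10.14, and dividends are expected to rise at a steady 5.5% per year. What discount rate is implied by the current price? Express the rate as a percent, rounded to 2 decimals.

Rearranging the constant-growth DDM: r = D₁/P₀ + g.
D₁ = 10.14 × (1 + 0.055) = 10.6977.
r = 10.6977 / 84.31 + 0.055 = 0.12689 + 0.055 = 0.18189

18.19%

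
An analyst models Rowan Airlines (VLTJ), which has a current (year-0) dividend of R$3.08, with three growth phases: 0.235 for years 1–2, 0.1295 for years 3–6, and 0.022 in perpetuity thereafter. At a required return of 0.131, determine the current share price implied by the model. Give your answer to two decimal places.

R$55.93

Three-stage DDM. Project D₁…D_6; terminal Gordon value at t=6 with g = 0.022; discount at r = 0.131.
D_1 = 3.8038
D_2 = 4.6977
D_3 = 5.3060
D_4 = 5.9932
D_5 = 6.7693
D_6 = 7.6459
TV_6 = 7.8141/(0.131−0.022) = 71.6892
P₀ = Σ Dₜ/(1+r)ᵗ + TV_6/(1+r)^6 = 55.9284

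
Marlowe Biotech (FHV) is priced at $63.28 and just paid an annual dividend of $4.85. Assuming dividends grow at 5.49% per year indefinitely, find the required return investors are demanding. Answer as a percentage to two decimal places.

Rearranging the constant-growth DDM: r = D₁/P₀ + g.
D₁ = 4.85 × (1 + 0.0549) = 5.1163.
r = 5.1163 / 63.28 + 0.0549 = 0.08085 + 0.0549 = 0.13575

13.58%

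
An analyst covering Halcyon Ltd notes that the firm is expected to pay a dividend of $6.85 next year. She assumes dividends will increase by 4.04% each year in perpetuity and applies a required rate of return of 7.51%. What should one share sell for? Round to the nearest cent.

$197.41

Gordon growth model: P₀ = D₁/(r − g), with D₁ = 6.85 given directly.
P₀ = 6.8500 / (0.0751 − 0.0404) = 6.8500 / 0.0347 = 197.4063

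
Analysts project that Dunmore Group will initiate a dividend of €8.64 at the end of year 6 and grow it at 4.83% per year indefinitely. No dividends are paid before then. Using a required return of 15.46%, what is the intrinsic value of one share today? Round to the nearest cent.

€39.61

Deferred-dividend DDM. At t=5 the remaining stream is a growing perpetuity with first payment D_6 = 8.64.
V_5 = D_6/(r−g) = 8.64/(0.1546−0.0483) = 81.2794
P₀ = V_5/(1+r)^5 = 81.2794/(1+0.1546)^5 = 39.6116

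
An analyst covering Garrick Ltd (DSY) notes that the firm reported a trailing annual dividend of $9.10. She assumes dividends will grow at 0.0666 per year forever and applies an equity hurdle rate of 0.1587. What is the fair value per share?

$105.39

Gordon growth model: P₀ = D₁/(r − g). D₁ = 9.10 × (1 + 0.0666) = 9.7061.
P₀ = 9.7061 / (0.1587 − 0.0666) = 9.7061 / 0.0921 = 105.3861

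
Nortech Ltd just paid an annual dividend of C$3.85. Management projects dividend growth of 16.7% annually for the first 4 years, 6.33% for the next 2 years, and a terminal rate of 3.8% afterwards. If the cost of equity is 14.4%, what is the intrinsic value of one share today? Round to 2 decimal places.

Three-stage DDM. Project D₁…D_6; terminal Gordon value at t=6 with g = 0.038; discount at r = 0.144.
D_1 = 4.4930
D_2 = 5.2433
D_3 = 6.1189
D_4 = 7.1408
D_5 = 7.5928
D_6 = 8.0734
TV_6 = 8.3802/(0.144−0.038) = 79.0583
P₀ = Σ Dₜ/(1+r)ᵗ + TV_6/(1+r)^6 = 58.9352

C$58.94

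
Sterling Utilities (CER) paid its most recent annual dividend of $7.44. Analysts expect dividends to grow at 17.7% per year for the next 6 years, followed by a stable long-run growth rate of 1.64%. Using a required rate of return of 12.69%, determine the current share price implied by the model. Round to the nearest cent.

Two-stage DDM. Project D₁…D_6 at 0.177, terminal growth 0.0164, discount at r = 0.1269.
D_1 = 8.7569
D_2 = 10.3068
D_3 = 12.1312
D_4 = 14.2784
D_5 = 16.8056
D_6 = 19.7802
Terminal value at t=6: TV = D_7/(r−g) = 20.1046/(0.1269−0.0164) = 181.9425
P₀ = 8.7569/(1+0.1269)^1 + 10.3068/(1+0.1269)^2 + 12.1312/(1+0.1269)^3 + 14.2784/(1+0.1269)^4 + 16.8056/(1+0.1269)^5 + 19.7802/(1+0.1269)^6 + 181.9425/(1+0.1269)^6 = 140.9671

$140.97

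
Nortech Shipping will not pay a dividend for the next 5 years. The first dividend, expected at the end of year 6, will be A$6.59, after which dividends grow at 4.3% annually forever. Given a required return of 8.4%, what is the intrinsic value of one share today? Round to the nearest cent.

Deferred-dividend DDM. At t=5 the remaining stream is a growing perpetuity with first payment D_6 = 6.59.
V_5 = D_6/(r−g) = 6.59/(0.084−0.043) = 160.7317
P₀ = V_5/(1+r)^5 = 160.7317/(1+0.084)^5 = 107.3878

A$107.39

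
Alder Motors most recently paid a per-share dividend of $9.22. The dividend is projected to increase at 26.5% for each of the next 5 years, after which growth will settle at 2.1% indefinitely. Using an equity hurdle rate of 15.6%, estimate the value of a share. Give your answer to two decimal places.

Two-stage DDM. Project D₁…D_5 at 0.265, terminal growth 0.021, discount at r = 0.156.
D_1 = 11.6633
D_2 = 14.7541
D_3 = 18.6639
D_4 = 23.6098
D_5 = 29.8664
Terminal value at t=5: TV = D_6/(r−g) = 30.4936/(0.156−0.021) = 225.8788
P₀ = 11.6633/(1+0.156)^1 + 14.7541/(1+0.156)^2 + 18.6639/(1+0.156)^3 + 23.6098/(1+0.156)^4 + 29.8664/(1+0.156)^5 + 225.8788/(1+0.156)^5 = 170.3176

$170.32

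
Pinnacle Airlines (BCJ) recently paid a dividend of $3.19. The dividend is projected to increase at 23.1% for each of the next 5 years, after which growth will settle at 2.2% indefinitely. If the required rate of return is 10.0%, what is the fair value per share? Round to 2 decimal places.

$96.00

Two-stage DDM. Project D₁…D_5 at 0.231, terminal growth 0.022, discount at r = 0.1.
D_1 = 3.9269
D_2 = 4.8340
D_3 = 5.9507
D_4 = 7.3253
D_5 = 9.0174
Terminal value at t=5: TV = D_6/(r−g) = 9.2158/(0.1−0.022) = 118.1510
P₀ = 3.9269/(1+0.1)^1 + 4.8340/(1+0.1)^2 + 5.9507/(1+0.1)^3 + 7.3253/(1+0.1)^4 + 9.0174/(1+0.1)^5 + 118.1510/(1+0.1)^5 = 96.0005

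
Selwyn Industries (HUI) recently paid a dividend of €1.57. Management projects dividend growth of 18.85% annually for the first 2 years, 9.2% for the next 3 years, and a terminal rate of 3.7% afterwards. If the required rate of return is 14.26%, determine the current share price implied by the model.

€22.55

Three-stage DDM. Project D₁…D_5; terminal Gordon value at t=5 with g = 0.037; discount at r = 0.1426.
D_1 = 1.8659
D_2 = 2.2177
D_3 = 2.4217
D_4 = 2.6445
D_5 = 2.8878
TV_5 = 2.9946/(0.1426−0.037) = 28.3583
P₀ = Σ Dₜ/(1+r)ᵗ + TV_5/(1+r)^5 = 22.5512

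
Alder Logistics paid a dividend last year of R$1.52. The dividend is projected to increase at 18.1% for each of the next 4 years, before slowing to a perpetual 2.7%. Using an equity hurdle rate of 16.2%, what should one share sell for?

R$18.67

Two-stage DDM. Project D₁…D_4 at 0.181, terminal growth 0.027, discount at r = 0.162.
D_1 = 1.7951
D_2 = 2.1200
D_3 = 2.5038
D_4 = 2.9569
Terminal value at t=4: TV = D_5/(r−g) = 3.0368/(0.162−0.027) = 22.4947
P₀ = 1.7951/(1+0.162)^1 + 2.1200/(1+0.162)^2 + 2.5038/(1+0.162)^3 + 2.9569/(1+0.162)^4 + 22.4947/(1+0.162)^4 = 18.6709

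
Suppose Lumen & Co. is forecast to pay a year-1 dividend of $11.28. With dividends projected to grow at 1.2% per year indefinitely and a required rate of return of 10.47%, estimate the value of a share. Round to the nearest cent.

$121.68

Gordon growth model: P₀ = D₁/(r − g), with D₁ = 11.28 given directly.
P₀ = 11.2800 / (0.1047 − 0.012) = 11.2800 / 0.0927 = 121.6828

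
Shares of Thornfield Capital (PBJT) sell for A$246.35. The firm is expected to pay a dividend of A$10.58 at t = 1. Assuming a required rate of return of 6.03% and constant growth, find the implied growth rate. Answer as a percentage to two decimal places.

1.74%

From P₀ = D₁/(r − g), the implied growth is g = r − D₁/P₀.
g = 0.0603 − 10.58/246.35 = 0.0603 − 0.04295 = 0.01735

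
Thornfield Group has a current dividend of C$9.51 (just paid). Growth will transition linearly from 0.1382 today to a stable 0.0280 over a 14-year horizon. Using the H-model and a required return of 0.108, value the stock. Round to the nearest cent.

C$213.90

H-model: P₀ = D₀[(1+g_L) + H(g_S−g_L)]/(r−g_L), with H = 14/2 = 7.
P₀ = 9.51 × [(1+0.028) + 7×(0.1382−0.028)] / (0.108−0.028)
   = 9.51 × 1.7994 / 0.08 = 213.9037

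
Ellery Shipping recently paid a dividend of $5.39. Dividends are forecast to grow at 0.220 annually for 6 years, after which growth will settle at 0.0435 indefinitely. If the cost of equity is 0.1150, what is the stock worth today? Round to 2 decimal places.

Two-stage DDM. Project D₁…D_6 at 0.22, terminal growth 0.0435, discount at r = 0.115.
D_1 = 6.5758
D_2 = 8.0225
D_3 = 9.7874
D_4 = 11.9407
D_5 = 14.5676
D_6 = 17.7725
Terminal value at t=6: TV = D_7/(r−g) = 18.5456/(0.115−0.0435) = 259.3786
P₀ = 6.5758/(1+0.115)^1 + 8.0225/(1+0.115)^2 + 9.7874/(1+0.115)^3 + 11.9407/(1+0.115)^4 + 14.5676/(1+0.115)^5 + 17.7725/(1+0.115)^6 + 259.3786/(1+0.115)^6 = 179.8237

$179.82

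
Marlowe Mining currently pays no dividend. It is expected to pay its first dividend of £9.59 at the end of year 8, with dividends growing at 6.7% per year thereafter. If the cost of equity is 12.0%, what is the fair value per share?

£81.85

Deferred-dividend DDM. At t=7 the remaining stream is a growing perpetuity with first payment D_8 = 9.59.
V_7 = D_8/(r−g) = 9.59/(0.12−0.067) = 180.9434
P₀ = V_7/(1+r)^7 = 180.9434/(1+0.12)^7 = 81.8496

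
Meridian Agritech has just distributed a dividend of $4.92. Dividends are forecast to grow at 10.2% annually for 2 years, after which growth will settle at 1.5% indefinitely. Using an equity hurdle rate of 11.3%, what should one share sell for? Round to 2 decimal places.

$59.65

Two-stage DDM. Project D₁…D_2 at 0.102, terminal growth 0.015, discount at r = 0.113.
D_1 = 5.4218
D_2 = 5.9749
Terminal value at t=2: TV = D_3/(r−g) = 6.0645/(0.113−0.015) = 61.8826
P₀ = 5.4218/(1+0.113)^1 + 5.9749/(1+0.113)^2 + 61.8826/(1+0.113)^2 = 59.6495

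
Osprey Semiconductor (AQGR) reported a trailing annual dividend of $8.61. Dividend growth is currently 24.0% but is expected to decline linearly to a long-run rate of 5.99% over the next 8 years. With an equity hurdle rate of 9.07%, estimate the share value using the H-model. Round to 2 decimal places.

$497.67

H-model: P₀ = D₀[(1+g_L) + H(g_S−g_L)]/(r−g_L), with H = 8/2 = 4.
P₀ = 8.61 × [(1+0.0599) + 4×(0.24−0.0599)] / (0.0907−0.0599)
   = 8.61 × 1.7803 / 0.0308 = 497.6748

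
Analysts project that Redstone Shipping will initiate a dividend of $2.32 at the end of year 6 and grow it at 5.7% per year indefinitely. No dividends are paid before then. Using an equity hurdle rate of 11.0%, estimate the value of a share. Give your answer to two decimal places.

Deferred-dividend DDM. At t=5 the remaining stream is a growing perpetuity with first payment D_6 = 2.32.
V_5 = D_6/(r−g) = 2.32/(0.11−0.057) = 43.7736
P₀ = V_5/(1+r)^5 = 43.7736/(1+0.11)^5 = 25.9775

$25.98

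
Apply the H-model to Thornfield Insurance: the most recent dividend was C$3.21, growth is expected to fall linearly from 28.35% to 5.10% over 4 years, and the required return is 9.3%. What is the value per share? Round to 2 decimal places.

H-model: P₀ = D₀[(1+g_L) + H(g_S−g_L)]/(r−g_L), with H = 4/2 = 2.
P₀ = 3.21 × [(1+0.051) + 2×(0.2835−0.051)] / (0.093−0.051)
   = 3.21 × 1.5160 / 0.042 = 115.8657

C$115.87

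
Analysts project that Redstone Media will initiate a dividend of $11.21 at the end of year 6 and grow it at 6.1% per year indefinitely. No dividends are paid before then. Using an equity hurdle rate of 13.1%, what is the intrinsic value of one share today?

Deferred-dividend DDM. At t=5 the remaining stream is a growing perpetuity with first payment D_6 = 11.21.
V_5 = D_6/(r−g) = 11.21/(0.131−0.061) = 160.1429
P₀ = V_5/(1+r)^5 = 160.1429/(1+0.131)^5 = 86.5355

$86.54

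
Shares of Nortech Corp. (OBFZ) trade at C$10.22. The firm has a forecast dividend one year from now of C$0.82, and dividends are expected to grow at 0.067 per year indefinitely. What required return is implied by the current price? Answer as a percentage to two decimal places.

Rearranging the constant-growth DDM: r = D₁/P₀ + g.
r = 0.8200 / 10.22 + 0.067 = 0.08023 + 0.067 = 0.14723

14.72%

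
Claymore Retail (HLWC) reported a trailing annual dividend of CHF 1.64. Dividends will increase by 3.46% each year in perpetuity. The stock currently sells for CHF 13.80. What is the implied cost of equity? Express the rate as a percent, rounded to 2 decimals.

Rearranging the constant-growth DDM: r = D₁/P₀ + g.
D₁ = 1.64 × (1 + 0.0346) = 1.6967.
r = 1.6967 / 13.80 + 0.0346 = 0.12295 + 0.0346 = 0.15755

15.76%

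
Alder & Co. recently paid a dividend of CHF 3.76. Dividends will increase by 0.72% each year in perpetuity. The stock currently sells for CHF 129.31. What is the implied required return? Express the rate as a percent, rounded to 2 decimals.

3.65%

Rearranging the constant-growth DDM: r = D₁/P₀ + g.
D₁ = 3.76 × (1 + 0.0072) = 3.7871.
r = 3.7871 / 129.31 + 0.0072 = 0.02929 + 0.0072 = 0.03649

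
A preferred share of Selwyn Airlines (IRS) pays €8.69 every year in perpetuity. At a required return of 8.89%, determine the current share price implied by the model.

Zero-growth DDM (perpetuity): P₀ = D/r = 8.69 / 0.0889 = 97.7503

€97.75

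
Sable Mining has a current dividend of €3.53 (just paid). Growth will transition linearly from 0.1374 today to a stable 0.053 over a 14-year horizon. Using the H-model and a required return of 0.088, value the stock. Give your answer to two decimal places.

€165.79

H-model: P₀ = D₀[(1+g_L) + H(g_S−g_L)]/(r−g_L), with H = 14/2 = 7.
P₀ = 3.53 × [(1+0.053) + 7×(0.1374−0.053)] / (0.088−0.053)
   = 3.53 × 1.6438 / 0.035 = 165.7890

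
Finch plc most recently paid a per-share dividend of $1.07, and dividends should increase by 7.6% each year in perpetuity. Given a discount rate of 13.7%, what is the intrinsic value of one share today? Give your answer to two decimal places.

Gordon growth model: P₀ = D₁/(r − g). D₁ = 1.07 × (1 + 0.076) = 1.1513.
P₀ = 1.1513 / (0.137 − 0.076) = 1.1513 / 0.061 = 18.8741

$18.87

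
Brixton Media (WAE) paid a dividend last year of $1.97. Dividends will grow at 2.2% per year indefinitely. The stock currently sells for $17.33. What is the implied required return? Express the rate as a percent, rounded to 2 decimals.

13.82%

Rearranging the constant-growth DDM: r = D₁/P₀ + g.
D₁ = 1.97 × (1 + 0.022) = 2.0133.
r = 2.0133 / 17.33 + 0.022 = 0.11618 + 0.022 = 0.13818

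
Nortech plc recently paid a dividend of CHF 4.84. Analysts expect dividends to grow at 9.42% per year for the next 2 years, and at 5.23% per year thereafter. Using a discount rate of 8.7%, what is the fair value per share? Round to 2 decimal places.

Two-stage DDM. Project D₁…D_2 at 0.0942, terminal growth 0.0523, discount at r = 0.087.
D_1 = 5.2959
D_2 = 5.7948
Terminal value at t=2: TV = D_3/(r−g) = 6.0979/(0.087−0.0523) = 175.7312
P₀ = 5.2959/(1+0.087)^1 + 5.7948/(1+0.087)^2 + 175.7312/(1+0.087)^2 = 158.5034

CHF 158.50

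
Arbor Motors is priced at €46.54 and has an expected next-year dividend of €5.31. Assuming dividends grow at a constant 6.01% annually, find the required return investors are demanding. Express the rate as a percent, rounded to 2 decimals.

17.42%

Rearranging the constant-growth DDM: r = D₁/P₀ + g.
r = 5.3100 / 46.54 + 0.0601 = 0.11410 + 0.0601 = 0.17420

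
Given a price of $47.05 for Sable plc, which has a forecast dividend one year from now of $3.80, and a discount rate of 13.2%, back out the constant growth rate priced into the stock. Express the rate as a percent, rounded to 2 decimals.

5.12%

From P₀ = D₁/(r − g), the implied growth is g = r − D₁/P₀.
g = 0.132 − 3.80/47.05 = 0.132 − 0.08077 = 0.05123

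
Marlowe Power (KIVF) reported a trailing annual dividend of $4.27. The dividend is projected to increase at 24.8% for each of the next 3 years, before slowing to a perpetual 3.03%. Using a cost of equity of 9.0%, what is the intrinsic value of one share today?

Two-stage DDM. Project D₁…D_3 at 0.248, terminal growth 0.0303, discount at r = 0.09.
D_1 = 5.3290
D_2 = 6.6505
D_3 = 8.2999
Terminal value at t=3: TV = D_4/(r−g) = 8.5514/(0.09−0.0303) = 143.2389
P₀ = 5.3290/(1+0.09)^1 + 6.6505/(1+0.09)^2 + 8.2999/(1+0.09)^3 + 143.2389/(1+0.09)^3 = 127.5023

$127.50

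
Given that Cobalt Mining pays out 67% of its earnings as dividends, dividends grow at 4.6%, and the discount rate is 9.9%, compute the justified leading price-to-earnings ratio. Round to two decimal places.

12.64

Justified leading P/E = b/(r−g) = 0.67/(0.099−0.046) = 12.6415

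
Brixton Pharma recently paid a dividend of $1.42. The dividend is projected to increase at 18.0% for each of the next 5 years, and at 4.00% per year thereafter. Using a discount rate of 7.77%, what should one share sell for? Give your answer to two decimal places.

$71.04

Two-stage DDM. Project D₁…D_5 at 0.18, terminal growth 0.04, discount at r = 0.0777.
D_1 = 1.6756
D_2 = 1.9772
D_3 = 2.3331
D_4 = 2.7531
D_5 = 3.2486
Terminal value at t=5: TV = D_6/(r−g) = 3.3786/(0.0777−0.04) = 89.6170
P₀ = 1.6756/(1+0.0777)^1 + 1.9772/(1+0.0777)^2 + 2.3331/(1+0.0777)^3 + 2.7531/(1+0.0777)^4 + 3.2486/(1+0.0777)^5 + 89.6170/(1+0.0777)^5 = 71.0422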